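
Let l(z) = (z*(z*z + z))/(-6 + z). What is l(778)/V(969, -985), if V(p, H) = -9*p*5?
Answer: -6204161/442935 ≈ -14.007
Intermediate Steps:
V(p, H) = -45*p (V(p, H) = -9*p*5 = -45*p)
l(z) = z*(z + z²)/(-6 + z) (l(z) = (z*(z² + z))/(-6 + z) = (z*(z + z²))/(-6 + z) = z*(z + z²)/(-6 + z))
l(778)/V(969, -985) = (778²*(1 + 778)/(-6 + 778))/((-45*969)) = (605284*779/772)/(-43605) = (605284*(1/772)*779)*(-1/43605) = (117879059/193)*(-1/43605) = -6204161/442935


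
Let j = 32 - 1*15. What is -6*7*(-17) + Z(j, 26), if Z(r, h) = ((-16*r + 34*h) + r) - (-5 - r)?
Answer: 1365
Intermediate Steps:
j = 17 (j = 32 - 15 = 17)
Z(r, h) = 5 - 14*r + 34*h (Z(r, h) = (-15*r + 34*h) + (5 + r) = 5 - 14*r + 34*h)
-6*7*(-17) + Z(j, 26) = -6*7*(-17) + (5 - 14*17 + 34*26) = -42*(-17) + (5 - 238 + 884) = 714 + 651 = 1365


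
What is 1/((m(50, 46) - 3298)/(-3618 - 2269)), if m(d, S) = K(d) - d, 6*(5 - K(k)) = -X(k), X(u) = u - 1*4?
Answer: 17661/10006 ≈ 1.7650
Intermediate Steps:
X(u) = -4 + u (X(u) = u - 4 = -4 + u)
K(k) = 13/3 + k/6 (K(k) = 5 - (-1)*(-4 + k)/6 = 5 - (4 - k)/6 = 5 + (-2/3 + k/6) = 13/3 + k/6)
m(d, S) = 13/3 - 5*d/6 (m(d, S) = (13/3 + d/6) - d = 13/3 - 5*d/6)
1/((m(50, 46) - 3298)/(-3618 - 2269)) = 1/(((13/3 - 5/6*50) - 3298)/(-3618 - 2269)) = 1/(((13/3 - 125/3) - 3298)/(-5887)) = 1/((-112/3 - 3298)*(-1/5887)) = 1/(-10006/3*(-1/5887)) = 1/(10006/17661) = 17661/10006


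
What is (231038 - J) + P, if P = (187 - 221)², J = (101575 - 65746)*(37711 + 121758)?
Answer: -5713382607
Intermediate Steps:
J = 5713614801 (J = 35829*159469 = 5713614801)
P = 1156 (P = (-34)² = 1156)
(231038 - J) + P = (231038 - 1*5713614801) + 1156 = (231038 - 5713614801) + 1156 = -5713383763 + 1156 = -5713382607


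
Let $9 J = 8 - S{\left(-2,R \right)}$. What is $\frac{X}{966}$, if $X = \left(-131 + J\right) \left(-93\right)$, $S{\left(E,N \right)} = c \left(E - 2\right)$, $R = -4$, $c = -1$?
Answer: $\frac{36425}{2898} \approx 12.569$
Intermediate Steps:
$S{\left(E,N \right)} = 2 - E$ ($S{\left(E,N \right)} = - (E - 2) = - (-2 + E) = 2 - E$)
$J = \frac{4}{9}$ ($J = \frac{8 - \left(2 - -2\right)}{9} = \frac{8 - \left(2 + 2\right)}{9} = \frac{8 - 4}{9} = \frac{1}{9} \cdot 4 = \frac{4}{9} \approx 0.44444$)
$X = \frac{36425}{3}$ ($X = \left(-131 + \frac{4}{9}\right) \left(-93\right) = \left(- \frac{1175}{9}\right) \left(-93\right) = \frac{36425}{3} \approx 12142.0$)
$\frac{X}{966} = \frac{36425}{3 \cdot 966} = \frac{36425}{3} \cdot \frac{1}{966} = \frac{36425}{2898}$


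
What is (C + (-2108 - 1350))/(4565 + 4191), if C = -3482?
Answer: -1735/2189 ≈ -0.79260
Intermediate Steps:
(C + (-2108 - 1350))/(4565 + 4191) = (-3482 + (-2108 - 1350))/(4565 + 4191) = (-3482 - 3458)/8756 = -6940*1/8756 = -1735/2189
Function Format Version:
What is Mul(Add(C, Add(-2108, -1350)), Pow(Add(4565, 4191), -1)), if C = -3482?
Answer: Rational(-1735, 2189) ≈ -0.79260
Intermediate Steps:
Mul(Add(C, Add(-2108, -1350)), Pow(Add(4565, 4191), -1)) = Mul(Add(-3482, Add(-2108, -1350)), Pow(Add(4565, 4191), -1)) = Mul(Add(-3482, -3458), Pow(8756, -1)) = Mul(-6940, Rational(1, 8756)) = Rational(-1735, 2189)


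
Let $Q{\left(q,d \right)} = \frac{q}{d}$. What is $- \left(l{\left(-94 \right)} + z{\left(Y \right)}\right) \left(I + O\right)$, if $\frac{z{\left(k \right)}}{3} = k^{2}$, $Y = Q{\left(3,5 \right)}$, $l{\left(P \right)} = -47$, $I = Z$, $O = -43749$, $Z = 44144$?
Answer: $\frac{90692}{5} \approx 18138.0$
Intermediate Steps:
$I = 44144$
$Y = \frac{3}{5} \approx 0.6$
$z{\left(k \right)} = 3 k^{2}$
$- \left(l{\left(-94 \right)} + z{\left(Y \right)}\right) \left(I + O\right) = - \left(-47 + 3 \left(\frac{3}{5}\right)^{2}\right) \left(44144 - 43749\right) = - \left(-47 + 3 \cdot \frac{9}{25}\right) 395 = - \left(-47 + \frac{27}{25}\right) 395 = - \frac{\left(-1148\right) 395}{25} = \left(-1\right) \left(- \frac{90692}{5}\right) = \frac{90692}{5}$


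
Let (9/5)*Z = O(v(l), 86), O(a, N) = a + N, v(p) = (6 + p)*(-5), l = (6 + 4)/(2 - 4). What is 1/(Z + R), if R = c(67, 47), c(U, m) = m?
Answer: 1/92 ≈ 0.010870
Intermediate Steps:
l = -5 (l = 10/(-2) = 10*(-½) = -5)
v(p) = -30 - 5*p
R = 47
O(a, N) = N + a
Z = 45 (Z = 5*(86 + (-30 - 5*(-5)))/9 = 5*(86 + (-30 + 25))/9 = 5*(86 - 5)/9 = (5/9)*81 = 45)
1/(Z + R) = 1/(45 + 47) = 1/92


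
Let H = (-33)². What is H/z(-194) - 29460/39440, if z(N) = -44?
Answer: -12570/493 ≈ -25.497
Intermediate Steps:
H = 1089
H/z(-194) - 29460/39440 = 1089/(-44) - 29460/39440 = 1089*(-1/44) - 29460*1/39440 = -99/4 - 1473/1972 = -12570/493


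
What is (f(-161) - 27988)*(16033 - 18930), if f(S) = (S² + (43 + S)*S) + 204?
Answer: -49640095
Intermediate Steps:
f(S) = 204 + S² + S*(43 + S) (f(S) = (S² + S*(43 + S)) + 204 = 204 + S² + S*(43 + S))
(f(-161) - 27988)*(16033 - 18930) = ((204 + 2*(-161)² + 43*(-161)) - 27988)*(16033 - 18930) = ((204 + 2*25921 - 6923) - 27988)*(-2897) = ((204 + 51842 - 6923) - 27988)*(-2897) = (45123 - 27988)*(-2897) = 17135*(-2897) = -49640095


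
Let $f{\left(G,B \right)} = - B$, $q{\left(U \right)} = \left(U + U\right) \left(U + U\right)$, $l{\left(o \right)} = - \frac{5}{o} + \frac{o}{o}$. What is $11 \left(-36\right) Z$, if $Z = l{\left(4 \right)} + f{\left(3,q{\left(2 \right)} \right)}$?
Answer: $6435$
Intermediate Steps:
$l{\left(o \right)} = 1 - \frac{5}{o}$ ($l{\left(o \right)} = - \frac{5}{o} + 1 = 1 - \frac{5}{o}$)
$q{\left(U \right)} = 4 U^{2}$ ($q{\left(U \right)} = 2 U 2 U = 4 U^{2}$)
$Z = - \frac{65}{4}$ ($Z = \frac{-5 + 4}{4} - 4 \cdot 2^{2} = \frac{1}{4} \left(-1\right) - 4 \cdot 4 = - \frac{1}{4} - 16 = - \frac{65}{4} \approx -16.25$)
$11 \left(-36\right) Z = 11 \left(-36\right) \left(- \frac{65}{4}\right) = \left(-396\right) \left(- \frac{65}{4}\right) = 6435$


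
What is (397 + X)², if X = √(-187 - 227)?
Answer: 157195 + 2382*I*√46 ≈ 1.572e+5 + 16156.0*I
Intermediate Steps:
X = 3*I*√46 (X = √(-414) = 3*I*√46 ≈ 20.347*I)
(397 + X)² = (397 + 3*I*√46)²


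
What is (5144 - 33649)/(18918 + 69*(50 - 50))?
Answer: -28505/18918 ≈ -1.5068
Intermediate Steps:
(5144 - 33649)/(18918 + 69*(50 - 50)) = -28505/(18918 + 69*0) = -28505/(18918 + 0) = -28505/18918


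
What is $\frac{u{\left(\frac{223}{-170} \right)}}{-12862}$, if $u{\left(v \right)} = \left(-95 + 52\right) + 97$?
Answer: $- \frac{27}{6431} \approx -0.0041984$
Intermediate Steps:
$u{\left(v \right)} = 54$ ($u{\left(v \right)} = -43 + 97 = 54$)
$\frac{u{\left(\frac{223}{-170} \right)}}{-12862} = \frac{54}{-12862} = 54 \left(- \frac{1}{12862}\right) = - \frac{27}{6431}$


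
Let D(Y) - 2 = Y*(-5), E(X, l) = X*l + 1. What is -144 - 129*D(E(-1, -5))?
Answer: 3468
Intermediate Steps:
E(X, l) = 1 + X*l
D(Y) = 2 - 5*Y (D(Y) = 2 + Y*(-5) = 2 - 5*Y)
-144 - 129*D(E(-1, -5)) = -144 - 129*(2 - 5*(1 - 1*(-5))) = -144 - 129*(2 - 5*(1 + 5)) = -144 - 129*(2 - 5*6) = -144 - 129*(2 - 30) = -144 - 129*(-28) = -144 + 3612 = 3468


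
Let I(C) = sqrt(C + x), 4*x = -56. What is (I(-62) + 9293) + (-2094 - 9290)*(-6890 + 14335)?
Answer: -84744587 + 2*I*sqrt(19) ≈ -8.4745e+7 + 8.7178*I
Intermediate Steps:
x = -14 (x = (1/4)*(-56) = -14)
I(C) = sqrt(-14 + C) (I(C) = sqrt(C - 14) = sqrt(-14 + C))
(I(-62) + 9293) + (-2094 - 9290)*(-6890 + 14335) = (sqrt(-14 - 62) + 9293) + (-2094 - 9290)*(-6890 + 14335) = (sqrt(-76) + 9293) - 11384*7445 = (2*I*sqrt(19) + 9293) - 84753880 = (9293 + 2*I*sqrt(19)) - 84753880 = -84744587 + 2*I*sqrt(19)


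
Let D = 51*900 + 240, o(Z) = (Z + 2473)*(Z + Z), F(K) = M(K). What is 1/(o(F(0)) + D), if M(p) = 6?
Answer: 1/75888 ≈ 1.3177e-5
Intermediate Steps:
F(K) = 6
o(Z) = 2*Z*(2473 + Z) (o(Z) = (2473 + Z)*(2*Z) = 2*Z*(2473 + Z))
D = 46140 (D = 45900 + 240 = 46140)
1/(o(F(0)) + D) = 1/(2*6*(2473 + 6) + 46140) = 1/(2*6*2479 + 46140) = 1/(29748 + 46140) = 1/75888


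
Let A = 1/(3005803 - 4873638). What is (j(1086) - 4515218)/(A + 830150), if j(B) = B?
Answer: -8431653744220/1550583225249 ≈ -5.4377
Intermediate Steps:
A = -1/1867835 (A = 1/(-1867835) = -1/1867835 ≈ -5.3538e-7)
(j(1086) - 4515218)/(A + 830150) = (1086 - 4515218)/(-1/1867835 + 830150) = -4514132/1550583225249/1867835 = -4514132*1867835/1550583225249 = -8431653744220/1550583225249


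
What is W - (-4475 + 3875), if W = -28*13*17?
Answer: -5588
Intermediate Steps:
W = -6188 (W = -364*17 = -6188)
W - (-4475 + 3875) = -6188 - (-4475 + 3875) = -6188 - 1*(-600) = -6188 + 600 = -5588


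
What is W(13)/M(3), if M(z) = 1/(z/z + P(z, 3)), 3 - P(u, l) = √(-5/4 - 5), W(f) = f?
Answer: 52 - 65*I/2 ≈ 52.0 - 32.5*I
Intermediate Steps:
P(u, l) = 3 - 5*I/2 (P(u, l) = 3 - √(-5/4 - 5) = 3 - √(-25/4) = 3 - 5*I/2)
M(z) = 4*(4 + 5*I/2)/89 (M(z) = 1/(z/z + (3 - 5*I/2)) = 1/(1 + (3 - 5*I/2)) = 1/(4 - 5*I/2) = 4*(4 + 5*I/2)/89)
W(13)/M(3) = 13/(16/89 + 10*I/89) = 13*(89*(16/89 - 10*I/89)/4) = 1157*(16/89 - 10*I/89)/4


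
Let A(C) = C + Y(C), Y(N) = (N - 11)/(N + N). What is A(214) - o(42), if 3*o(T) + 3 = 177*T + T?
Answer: -974353/428 ≈ -2276.5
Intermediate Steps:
Y(N) = (-11 + N)/(2*N) (Y(N) = (-11 + N)/((2*N)) = (-11 + N)*(1/(2*N)) = (-11 + N)/(2*N))
o(T) = -1 + 178*T/3 (o(T) = -1 + (177*T + T)/3 = -1 + (178*T)/3 = -1 + 178*T/3)
A(C) = C + (-11 + C)/(2*C)
A(214) - o(42) = (1/2 + 214 - 11/2/214) - (-1 + (178/3)*42) = (1/2 + 214 - 11/2*1/214) - (-1 + 2492) = (1/2 + 214 - 11/428) - 1*2491 = 91795/428 - 2491 = -974353/428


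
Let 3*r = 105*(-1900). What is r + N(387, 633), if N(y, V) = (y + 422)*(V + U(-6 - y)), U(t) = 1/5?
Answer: 2228794/5 ≈ 4.4576e+5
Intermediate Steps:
r = -66500 (r = (105*(-1900))/3 = (⅓)*(-199500) = -66500)
U(t) = ⅕
N(y, V) = (422 + y)*(⅕ + V) (N(y, V) = (y + 422)*(V + ⅕) = (422 + y)*(⅕ + V))
r + N(387, 633) = -66500 + (422/5 + 422*633 + (⅕)*387 + 633*387) = -66500 + (422/5 + 267126 + 387/5 + 244971) = -66500 + 2561294/5 = 2228794/5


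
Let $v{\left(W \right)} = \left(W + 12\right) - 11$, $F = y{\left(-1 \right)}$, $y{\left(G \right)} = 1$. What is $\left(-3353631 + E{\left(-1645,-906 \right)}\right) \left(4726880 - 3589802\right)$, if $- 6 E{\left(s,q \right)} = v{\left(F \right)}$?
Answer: $-3813340409244$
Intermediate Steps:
$F = 1$
$v{\left(W \right)} = 1 + W$ ($v{\left(W \right)} = \left(12 + W\right) - 11 = 1 + W$)
$E{\left(s,q \right)} = - \frac{1}{3}$ ($E{\left(s,q \right)} = - \frac{1 + 1}{6} = \left(- \frac{1}{6}\right) 2 = - \frac{1}{3}$)
$\left(-3353631 + E{\left(-1645,-906 \right)}\right) \left(4726880 - 3589802\right) = \left(-3353631 - \frac{1}{3}\right) \left(4726880 - 3589802\right) = \left(- \frac{10060894}{3}\right) 1137078 = -3813340409244$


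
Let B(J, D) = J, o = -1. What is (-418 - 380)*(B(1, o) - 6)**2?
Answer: -19950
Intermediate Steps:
(-418 - 380)*(B(1, o) - 6)**2 = (-418 - 380)*(1 - 6)**2 = -798*(-5)**2 = -798*25 = -19950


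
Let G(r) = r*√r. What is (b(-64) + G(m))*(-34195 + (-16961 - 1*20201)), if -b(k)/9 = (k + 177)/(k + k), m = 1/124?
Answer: -72570069/128 - 71357*√31/7688 ≈ -5.6701e+5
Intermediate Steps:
m = 1/124 ≈ 0.0080645
b(k) = -9*(177 + k)/(2*k) (b(k) = -9*(k + 177)/(k + k) = -9*(177 + k)/(2*k))
G(r) = r^(3/2)
(b(-64) + G(m))*(-34195 + (-16961 - 1*20201)) = ((9/2)*(-177 - 1*(-64))/(-64) + (1/124)^(3/2))*(-34195 + (-16961 - 1*20201)) = ((9/2)*(-1/64)*(-177 + 64) + √31/7688)*(-34195 + (-16961 - 20201)) = ((9/2)*(-1/64)*(-113) + √31/7688)*(-34195 - 37162) = (1017/128 + √31/7688)*(-71357) = -72570069/128 - 71357*√31/7688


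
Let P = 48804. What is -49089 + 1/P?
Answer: -2395739555/48804 ≈ -49089.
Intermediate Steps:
-49089 + 1/P = -49089 + 1/48804 = -2395739555/48804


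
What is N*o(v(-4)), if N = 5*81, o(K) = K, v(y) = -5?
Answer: -2025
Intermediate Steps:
N = 405
N*o(v(-4)) = 405*(-5) = -2025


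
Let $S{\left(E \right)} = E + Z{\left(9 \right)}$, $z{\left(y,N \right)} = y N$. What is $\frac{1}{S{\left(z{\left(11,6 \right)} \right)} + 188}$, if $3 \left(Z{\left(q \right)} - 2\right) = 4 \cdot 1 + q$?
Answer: $\frac{3}{781} \approx 0.0038412$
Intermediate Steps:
$Z{\left(q \right)} = \frac{10}{3} + \frac{q}{3}$ ($Z{\left(q \right)} = 2 + \frac{4 \cdot 1 + q}{3} = 2 + \frac{4 + q}{3} = 2 + \left(\frac{4}{3} + \frac{q}{3}\right) = \frac{10}{3} + \frac{q}{3}$)
$z{\left(y,N \right)} = N y$
$S{\left(E \right)} = \frac{19}{3} + E$ ($S{\left(E \right)} = E + \left(\frac{10}{3} + \frac{1}{3} \cdot 9\right) = E + \left(\frac{10}{3} + 3\right) = E + \frac{19}{3} = \frac{19}{3} + E$)
$\frac{1}{S{\left(z{\left(11,6 \right)} \right)} + 188} = \frac{1}{\left(\frac{19}{3} + 6 \cdot 11\right) + 188} = \frac{1}{\left(\frac{19}{3} + 66\right) + 188} = \frac{1}{\frac{217}{3} + 188} = \frac{1}{\frac{781}{3}} = \frac{3}{781}$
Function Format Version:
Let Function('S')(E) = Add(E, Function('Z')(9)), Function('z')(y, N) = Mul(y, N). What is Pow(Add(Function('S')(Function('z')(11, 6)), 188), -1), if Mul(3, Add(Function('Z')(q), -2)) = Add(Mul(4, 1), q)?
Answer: Rational(3, 781) ≈ 0.0038412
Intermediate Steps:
Function('Z')(q) = Add(Rational(10, 3), Mul(Rational(1, 3), q)) (Function('Z')(q) = Add(2, Mul(Rational(1, 3), Add(Mul(4, 1), q))) = Add(2, Mul(Rational(1, 3), Add(4, q))) = Add(2, Add(Rational(4, 3), Mul(Rational(1, 3), q))) = Add(Rational(10, 3), Mul(Rational(1, 3), q)))
Function('z')(y, N) = Mul(N, y)
Function('S')(E) = Add(Rational(19, 3), E) (Function('S')(E) = Add(E, Add(Rational(10, 3), Mul(Rational(1, 3), 9))) = Add(E, Add(Rational(10, 3), 3)) = Add(E, Rational(19, 3)) = Add(Rational(19, 3), E))
Pow(Add(Function('S')(Function('z')(11, 6)), 188), -1) = Pow(Add(Add(Rational(19, 3), Mul(6, 11)), 188), -1) = Pow(Add(Add(Rational(19, 3), 66), 188), -1) = Pow(Add(Rational(217, 3), 188), -1) = Pow(Rational(781, 3), -1) = Rational(3, 781)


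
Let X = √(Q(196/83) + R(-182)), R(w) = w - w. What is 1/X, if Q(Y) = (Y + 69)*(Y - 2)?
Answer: 83*√177690/177690 ≈ 0.19690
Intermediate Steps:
Q(Y) = (-2 + Y)*(69 + Y) (Q(Y) = (69 + Y)*(-2 + Y) = (-2 + Y)*(69 + Y))
R(w) = 0
X = √177690/83 (X = √((-138 + (196/83)² + 67*(196/83)) + 0) = √((-138 + 38416/6889 + 13132/83) + 0) = √(177690/6889 + 0) = √(177690/6889) = √177690/83 ≈ 5.0787)
1/X = 1/(√177690/83) = 83*√177690/177690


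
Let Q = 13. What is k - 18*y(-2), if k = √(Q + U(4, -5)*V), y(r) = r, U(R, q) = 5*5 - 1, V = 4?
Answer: 36 + √109 ≈ 46.440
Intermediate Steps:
U(R, q) = 24 (U(R, q) = 25 - 1 = 24)
k = √109 (k = √(13 + 24*4) = √(13 + 96) = √109 ≈ 10.440)
k - 18*y(-2) = √109 - 18*(-2) = √109 + 36 = 36 + √109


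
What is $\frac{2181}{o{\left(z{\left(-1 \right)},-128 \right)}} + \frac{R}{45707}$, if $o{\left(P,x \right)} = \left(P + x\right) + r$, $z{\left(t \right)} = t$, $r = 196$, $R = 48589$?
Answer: $\frac{102942430}{3062369} \approx 33.615$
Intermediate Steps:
$o{\left(P,x \right)} = 196 + P + x$ ($o{\left(P,x \right)} = \left(P + x\right) + 196 = 196 + P + x$)
$\frac{2181}{o{\left(z{\left(-1 \right)},-128 \right)}} + \frac{R}{45707} = \frac{2181}{196 - 1 - 128} + \frac{48589}{45707} = \frac{2181}{67} + 48589 \cdot \frac{1}{45707} = 2181 \cdot \frac{1}{67} + \frac{48589}{45707} = \frac{2181}{67} + \frac{48589}{45707} = \frac{102942430}{3062369}$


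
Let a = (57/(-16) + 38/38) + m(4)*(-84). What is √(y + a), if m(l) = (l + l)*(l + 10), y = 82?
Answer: I*√149257/4 ≈ 96.584*I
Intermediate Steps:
m(l) = 2*l*(10 + l) (m(l) = (2*l)*(10 + l) = 2*l*(10 + l))
a = -150569/16 (a = (57/(-16) + 38/38) + (2*4*(10 + 4))*(-84) = (57*(-1/16) + 38*(1/38)) + (2*4*14)*(-84) = (-57/16 + 1) + 112*(-84) = -41/16 - 9408 = -150569/16 ≈ -9410.6)
√(y + a) = √(82 - 150569/16) = √(-149257/16) = I*√149257/4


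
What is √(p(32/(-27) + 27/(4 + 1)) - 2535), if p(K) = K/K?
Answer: I*√2534 ≈ 50.339*I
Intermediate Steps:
p(K) = 1
√(p(32/(-27) + 27/(4 + 1)) - 2535) = √(1 - 2535) = √(-2534) = I*√2534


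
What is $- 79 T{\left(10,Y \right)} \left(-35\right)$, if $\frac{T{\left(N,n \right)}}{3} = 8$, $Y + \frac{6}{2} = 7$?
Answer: $66360$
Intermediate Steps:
$Y = 4$ ($Y = -3 + 7 = 4$)
$T{\left(N,n \right)} = 24$ ($T{\left(N,n \right)} = 3 \cdot 8 = 24$)
$- 79 T{\left(10,Y \right)} \left(-35\right) = \left(-79\right) 24 \left(-35\right) = \left(-1896\right) \left(-35\right) = 66360$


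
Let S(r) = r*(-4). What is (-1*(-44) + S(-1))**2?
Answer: 2304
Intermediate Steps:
S(r) = -4*r
(-1*(-44) + S(-1))**2 = (-1*(-44) - 4*(-1))**2 = (44 + 4)**2 = 48**2 = 2304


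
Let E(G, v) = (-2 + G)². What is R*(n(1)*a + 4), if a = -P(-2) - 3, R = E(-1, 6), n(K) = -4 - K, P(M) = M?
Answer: 81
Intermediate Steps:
R = 9 (R = (-2 - 1)² = (-3)² = 9)
a = -1 (a = -1*(-2) - 3 = 2 - 3 = -1)
R*(n(1)*a + 4) = 9*((-4 - 1*1)*(-1) + 4) = 9*((-4 - 1)*(-1) + 4) = 9*(-5*(-1) + 4) = 9*(5 + 4) = 9*9 = 81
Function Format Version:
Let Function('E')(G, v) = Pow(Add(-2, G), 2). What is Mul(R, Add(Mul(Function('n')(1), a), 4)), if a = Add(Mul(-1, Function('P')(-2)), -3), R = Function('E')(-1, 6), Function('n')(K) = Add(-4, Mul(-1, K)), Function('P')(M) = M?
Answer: 81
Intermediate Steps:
R = 9 (R = Pow(Add(-2, -1), 2) = Pow(-3, 2) = 9)
a = -1 (a = Add(Mul(-1, -2), -3) = Add(2, -3) = -1)
Mul(R, Add(Mul(Function('n')(1), a), 4)) = Mul(9, Add(Mul(Add(-4, Mul(-1, 1)), -1), 4)) = Mul(9, Add(Mul(Add(-4, -1), -1), 4)) = Mul(9, Add(Mul(-5, -1), 4)) = Mul(9, Add(5, 4)) = Mul(9, 9) = 81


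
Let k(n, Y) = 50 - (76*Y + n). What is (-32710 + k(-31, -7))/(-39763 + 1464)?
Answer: 32097/38299 ≈ 0.83806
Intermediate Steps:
k(n, Y) = 50 - n - 76*Y (k(n, Y) = 50 - (n + 76*Y) = 50 + (-n - 76*Y) = 50 - n - 76*Y)
(-32710 + k(-31, -7))/(-39763 + 1464) = (-32710 + (50 - 1*(-31) - 76*(-7)))/(-39763 + 1464) = (-32710 + (50 + 31 + 532))/(-38299) = (-32710 + 613)*(-1/38299) = -32097*(-1/38299) = 32097/38299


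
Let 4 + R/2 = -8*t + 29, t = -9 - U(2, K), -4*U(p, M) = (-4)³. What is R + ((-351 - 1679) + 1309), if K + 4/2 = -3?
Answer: -271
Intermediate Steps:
K = -5 (K = -2 - 3 = -5)
U(p, M) = 16 (U(p, M) = -¼*(-4)³ = -¼*(-64) = 16)
t = -25 (t = -9 - 1*16 = -9 - 16 = -25)
R = 450 (R = -8 + 2*(-8*(-25) + 29) = -8 + 2*(200 + 29) = -8 + 2*229 = -8 + 458 = 450)
R + ((-351 - 1679) + 1309) = 450 + ((-351 - 1679) + 1309) = 450 + (-2030 + 1309) = 450 - 721 = -271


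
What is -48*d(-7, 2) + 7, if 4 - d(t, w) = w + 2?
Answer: 7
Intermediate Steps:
d(t, w) = 2 - w (d(t, w) = 4 - (w + 2) = 4 - (2 + w) = 4 + (-2 - w) = 2 - w)
-48*d(-7, 2) + 7 = -48*(2 - 1*2) + 7 = -48*(2 - 2) + 7 = -48*0 + 7 = 0 + 7 = 7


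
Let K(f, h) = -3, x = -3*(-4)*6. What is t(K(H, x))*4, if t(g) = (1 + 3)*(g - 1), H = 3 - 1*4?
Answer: -64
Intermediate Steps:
H = -1 (H = 3 - 4 = -1)
x = 72 (x = 12*6 = 72)
t(g) = -4 + 4*g (t(g) = 4*(-1 + g) = -4 + 4*g)
t(K(H, x))*4 = (-4 + 4*(-3))*4 = (-4 - 12)*4 = -16*4 = -64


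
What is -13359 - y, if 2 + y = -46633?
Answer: 33276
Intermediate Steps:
y = -46635 (y = -2 - 46633 = -46635)
-13359 - y = -13359 - 1*(-46635) = -13359 + 46635 = 33276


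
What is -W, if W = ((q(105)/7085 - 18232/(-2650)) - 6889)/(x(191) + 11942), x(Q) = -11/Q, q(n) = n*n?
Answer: 46555099416/80801272175 ≈ 0.57617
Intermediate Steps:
q(n) = n**2
W = -46555099416/80801272175 (W = ((105**2/7085 - 18232/(-2650)) - 6889)/(-11/191 + 11942) = ((11025*(1/7085) - 18232*(-1/2650)) - 6889)/(-11*1/191 + 11942) = ((2205/1417 + 172/25) - 6889)/(-11/191 + 11942) = (298849/35425 - 6889)/(2280911/191) = -243743976/35425*191/2280911 = -46555099416/80801272175 ≈ -0.57617)
-W = -1*(-46555099416/80801272175) = 46555099416/80801272175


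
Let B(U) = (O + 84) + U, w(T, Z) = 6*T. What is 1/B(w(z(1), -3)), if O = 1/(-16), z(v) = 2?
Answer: 16/1535 ≈ 0.010423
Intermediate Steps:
O = -1/16 ≈ -0.062500
B(U) = 1343/16 + U (B(U) = (-1/16 + 84) + U = 1343/16 + U)
1/B(w(z(1), -3)) = 1/(1343/16 + 6*2) = 1/(1343/16 + 12) = 1/(1535/16) = 16/1535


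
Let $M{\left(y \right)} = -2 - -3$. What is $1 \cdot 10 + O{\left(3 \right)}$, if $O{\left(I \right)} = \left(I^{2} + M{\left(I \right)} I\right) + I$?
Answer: $25$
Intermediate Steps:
$M{\left(y \right)} = 1$ ($M{\left(y \right)} = -2 + 3 = 1$)
$O{\left(I \right)} = I^{2} + 2 I$ ($O{\left(I \right)} = \left(I^{2} + 1 I\right) + I = \left(I^{2} + I\right) + I = \left(I + I^{2}\right) + I = I^{2} + 2 I$)
$1 \cdot 10 + O{\left(3 \right)} = 1 \cdot 10 + 3 \left(2 + 3\right) = 10 + 3 \cdot 5 = 10 + 15 = 25$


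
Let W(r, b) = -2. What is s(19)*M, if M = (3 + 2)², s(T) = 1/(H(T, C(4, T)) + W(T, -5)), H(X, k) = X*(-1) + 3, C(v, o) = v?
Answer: -25/18 ≈ -1.3889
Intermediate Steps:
H(X, k) = 3 - X (H(X, k) = -X + 3 = 3 - X)
s(T) = 1/(1 - T) (s(T) = 1/((3 - T) - 2) = 1/(1 - T))
M = 25 (M = 5² = 25)
s(19)*M = -1/(-1 + 19)*25 = -1/18*25 = -25/18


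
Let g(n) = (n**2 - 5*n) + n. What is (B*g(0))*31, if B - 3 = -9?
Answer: 0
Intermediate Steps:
g(n) = n**2 - 4*n
B = -6 (B = 3 - 9 = -6)
(B*g(0))*31 = -0*(-4 + 0)*31 = -0*(-4)*31 = -6*0*31 = 0*31 = 0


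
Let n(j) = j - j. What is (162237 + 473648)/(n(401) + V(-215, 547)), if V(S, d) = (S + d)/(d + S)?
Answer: 635885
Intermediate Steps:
V(S, d) = 1 (V(S, d) = (S + d)/(S + d) = 1)
n(j) = 0
(162237 + 473648)/(n(401) + V(-215, 547)) = (162237 + 473648)/(0 + 1) = 635885/1 = 635885*1 = 635885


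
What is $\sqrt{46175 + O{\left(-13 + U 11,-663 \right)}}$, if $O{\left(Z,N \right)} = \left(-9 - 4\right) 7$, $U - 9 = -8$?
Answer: $2 \sqrt{11521} \approx 214.67$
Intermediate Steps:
$U = 1$ ($U = 9 - 8 = 1$)
$O{\left(Z,N \right)} = -91$ ($O{\left(Z,N \right)} = \left(-13\right) 7 = -91$)
$\sqrt{46175 + O{\left(-13 + U 11,-663 \right)}} = \sqrt{46175 - 91} = \sqrt{46084} = 2 \sqrt{11521}$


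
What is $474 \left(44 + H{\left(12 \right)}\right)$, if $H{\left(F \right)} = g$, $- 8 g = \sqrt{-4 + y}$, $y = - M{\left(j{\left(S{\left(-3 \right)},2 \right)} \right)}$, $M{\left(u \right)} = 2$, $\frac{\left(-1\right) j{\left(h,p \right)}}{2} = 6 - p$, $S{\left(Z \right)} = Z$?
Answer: $20856 - \frac{237 i \sqrt{6}}{4} \approx 20856.0 - 145.13 i$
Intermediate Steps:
$j{\left(h,p \right)} = -12 + 2 p$ ($j{\left(h,p \right)} = - 2 \left(6 - p\right) = -12 + 2 p$)
$y = -2$ ($y = \left(-1\right) 2 = -2$)
$g = - \frac{i \sqrt{6}}{8}$ ($g = - \frac{\sqrt{-4 - 2}}{8} = - \frac{\sqrt{-6}}{8} = - \frac{i \sqrt{6}}{8} \approx - 0.30619 i$)
$H{\left(F \right)} = - \frac{i \sqrt{6}}{8}$
$474 \left(44 + H{\left(12 \right)}\right) = 474 \left(44 - \frac{i \sqrt{6}}{8}\right) = 20856 - \frac{237 i \sqrt{6}}{4}$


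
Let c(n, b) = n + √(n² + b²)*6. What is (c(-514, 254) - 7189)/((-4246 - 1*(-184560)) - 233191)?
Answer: 7703/52877 - 12*√82178/52877 ≈ 0.080621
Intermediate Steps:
c(n, b) = n + 6*√(b² + n²) (c(n, b) = n + √(b² + n²)*6 = n + 6*√(b² + n²))
(c(-514, 254) - 7189)/((-4246 - 1*(-184560)) - 233191) = ((-514 + 6*√(254² + (-514)²)) - 7189)/((-4246 - 1*(-184560)) - 233191) = ((-514 + 6*√(64516 + 264196)) - 7189)/((-4246 + 184560) - 233191) = ((-514 + 6*√328712) - 7189)/(180314 - 233191) = ((-514 + 6*(2*√82178)) - 7189)/(-52877) = ((-514 + 12*√82178) - 7189)*(-1/52877) = (-7703 + 12*√82178)*(-1/52877) = 7703/52877 - 12*√82178/52877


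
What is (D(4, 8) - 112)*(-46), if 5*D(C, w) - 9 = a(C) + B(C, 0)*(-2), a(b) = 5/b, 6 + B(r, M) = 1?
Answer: 49657/10 ≈ 4965.7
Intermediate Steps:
B(r, M) = -5 (B(r, M) = -6 + 1 = -5)
D(C, w) = 19/5 + 1/C (D(C, w) = 9/5 + (5/C - 5*(-2))/5 = 9/5 + (5/C + 10)/5 = 9/5 + (10 + 5/C)/5 = 9/5 + (2 + 1/C) = 19/5 + 1/C)
(D(4, 8) - 112)*(-46) = ((19/5 + 1/4) - 112)*(-46) = ((19/5 + ¼) - 112)*(-46) = (81/20 - 112)*(-46) = -2159/20*(-46) = 49657/10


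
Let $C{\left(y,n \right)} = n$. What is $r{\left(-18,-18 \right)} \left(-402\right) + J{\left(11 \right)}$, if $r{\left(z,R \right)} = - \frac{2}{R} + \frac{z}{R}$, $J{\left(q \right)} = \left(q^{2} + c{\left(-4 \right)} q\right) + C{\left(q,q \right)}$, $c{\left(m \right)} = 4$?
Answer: $- \frac{812}{3} \approx -270.67$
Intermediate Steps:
$J{\left(q \right)} = q^{2} + 5 q$ ($J{\left(q \right)} = \left(q^{2} + 4 q\right) + q = q^{2} + 5 q$)
$r{\left(-18,-18 \right)} \left(-402\right) + J{\left(11 \right)} = \frac{-2 - 18}{-18} \left(-402\right) + 11 \left(5 + 11\right) = \left(- \frac{1}{18}\right) \left(-20\right) \left(-402\right) + 11 \cdot 16 = \frac{10}{9} \left(-402\right) + 176 = - \frac{1340}{3} + 176 = - \frac{812}{3}$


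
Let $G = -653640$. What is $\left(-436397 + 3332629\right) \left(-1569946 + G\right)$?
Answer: $-6440020927952$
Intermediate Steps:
$\left(-436397 + 3332629\right) \left(-1569946 + G\right) = \left(-436397 + 3332629\right) \left(-1569946 - 653640\right) = 2896232 \left(-2223586\right) = -6440020927952$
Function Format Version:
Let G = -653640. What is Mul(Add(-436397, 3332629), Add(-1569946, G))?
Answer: -6440020927952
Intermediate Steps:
Mul(Add(-436397, 3332629), Add(-1569946, G)) = Mul(Add(-436397, 3332629), Add(-1569946, -653640)) = Mul(2896232, -2223586) = -6440020927952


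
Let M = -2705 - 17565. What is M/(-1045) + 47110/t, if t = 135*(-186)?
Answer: 9194995/524799 ≈ 17.521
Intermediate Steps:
t = -25110
M = -20270
M/(-1045) + 47110/t = -20270/(-1045) + 47110/(-25110) = -20270*(-1/1045) + 47110*(-1/25110) = 4054/209 - 4711/2511 = 9194995/524799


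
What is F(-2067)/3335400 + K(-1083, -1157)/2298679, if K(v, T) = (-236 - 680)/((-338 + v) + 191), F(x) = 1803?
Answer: 18891898733/34927507933400 ≈ 0.00054089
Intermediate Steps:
K(v, T) = -916/(-147 + v)
F(-2067)/3335400 + K(-1083, -1157)/2298679 = 1803/3335400 - 916/(-147 - 1083)/2298679 = 1803*(1/3335400) - 916/(-1230)*(1/2298679) = 601/1111800 - 916*(-1/1230)*(1/2298679) = 601/1111800 + (458/615)*(1/2298679) = 601/1111800 + 458/1413687585 = 18891898733/34927507933400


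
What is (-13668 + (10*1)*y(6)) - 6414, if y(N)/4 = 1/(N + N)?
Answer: -60236/3 ≈ -20079.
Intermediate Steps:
y(N) = 2/N (y(N) = 4/(N + N) = 4/((2*N)) = 4*(1/(2*N)) = 2/N)
(-13668 + (10*1)*y(6)) - 6414 = (-13668 + (10*1)*(2/6)) - 6414 = (-13668 + 10*(2*(⅙))) - 6414 = (-13668 + 10*(⅓)) - 6414 = (-13668 + 10/3) - 6414 = -40994/3 - 6414 = -60236/3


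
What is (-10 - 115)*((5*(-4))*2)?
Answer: 5000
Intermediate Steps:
(-10 - 115)*((5*(-4))*2) = -(-2500)*2 = -125*(-40) = 5000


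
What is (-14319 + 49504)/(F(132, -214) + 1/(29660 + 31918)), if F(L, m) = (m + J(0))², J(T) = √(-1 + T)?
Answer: 6109796951354326230/7952894449565256577 + 57102152947971120*I/7952894449565256577 ≈ 0.76825 + 0.0071801*I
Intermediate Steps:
F(L, m) = (I + m)² (F(L, m) = (m + √(-1 + 0))² = (m + √(-1))² = (m + I)² = (I + m)²)
(-14319 + 49504)/(F(132, -214) + 1/(29660 + 31918)) = (-14319 + 49504)/((I - 214)² + 1/(29660 + 31918)) = 35185/((-214 + I)² + 1/61578) = 35185/(1/61578 + (-214 + I)²)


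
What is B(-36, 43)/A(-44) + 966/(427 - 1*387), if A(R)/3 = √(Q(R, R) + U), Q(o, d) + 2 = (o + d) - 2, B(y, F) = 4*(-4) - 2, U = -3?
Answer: 483/20 + 6*I*√95/95 ≈ 24.15 + 0.61559*I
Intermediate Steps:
B(y, F) = -18 (B(y, F) = -16 - 2 = -18)
Q(o, d) = -4 + d + o (Q(o, d) = -2 + ((o + d) - 2) = -2 + ((d + o) - 2) = -2 + (-2 + d + o) = -4 + d + o)
A(R) = 3*√(-7 + 2*R) (A(R) = 3*√((-4 + R + R) - 3) = 3*√((-4 + 2*R) - 3) = 3*√(-7 + 2*R))
B(-36, 43)/A(-44) + 966/(427 - 1*387) = -18*1/(3*√(-7 + 2*(-44))) + 966/(427 - 1*387) = -18*1/(3*√(-7 - 88)) + 966/(427 - 387) = -18*(-I*√95/285) + 966/40 = -18*(-I*√95/285) + 966*(1/40) = -18*(-I*√95/285) + 483/20 = -(-6)*I*√95/95 + 483/20 = 6*I*√95/95 + 483/20 = 483/20 + 6*I*√95/95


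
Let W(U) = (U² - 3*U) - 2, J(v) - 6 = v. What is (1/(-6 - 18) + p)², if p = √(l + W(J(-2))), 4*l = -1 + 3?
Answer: 1441/576 - √10/24 ≈ 2.3700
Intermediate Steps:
J(v) = 6 + v
l = ½ (l = (-1 + 3)/4 = (¼)*2 = ½ ≈ 0.50000)
W(U) = -2 + U² - 3*U
p = √10/2 (p = √(½ + (-2 + (6 - 2)² - 3*(6 - 2))) = √(½ + (-2 + 4² - 3*4)) = √(½ + (-2 + 16 - 12)) = √(½ + 2) = √(5/2) = √10/2 ≈ 1.5811)
(1/(-6 - 18) + p)² = (1/(-6 - 18) + √10/2)² = (1/(-24) + √10/2)² = (-1/24 + √10/2)²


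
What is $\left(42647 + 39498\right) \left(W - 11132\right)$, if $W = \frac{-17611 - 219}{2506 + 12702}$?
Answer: $- \frac{6954119939235}{7604} \approx -9.1453 \cdot 10^{8}$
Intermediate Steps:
$W = - \frac{8915}{7604}$ ($W = - \frac{17830}{15208} = \left(-17830\right) \frac{1}{15208} = - \frac{8915}{7604} \approx -1.1724$)
$\left(42647 + 39498\right) \left(W - 11132\right) = \left(42647 + 39498\right) \left(- \frac{8915}{7604} - 11132\right) = 82145 \left(- \frac{84656643}{7604}\right) = - \frac{6954119939235}{7604}$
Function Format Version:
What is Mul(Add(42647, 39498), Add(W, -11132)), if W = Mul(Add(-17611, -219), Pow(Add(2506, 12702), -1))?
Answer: Rational(-6954119939235, 7604) ≈ -9.1453e+8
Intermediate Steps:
W = Rational(-8915, 7604) (W = Mul(-17830, Pow(15208, -1)) = Mul(-17830, Rational(1, 15208)) = Rational(-8915, 7604) ≈ -1.1724)
Mul(Add(42647, 39498), Add(W, -11132)) = Mul(Add(42647, 39498), Add(Rational(-8915, 7604), -11132)) = Mul(82145, Rational(-84656643, 7604)) = Rational(-6954119939235, 7604)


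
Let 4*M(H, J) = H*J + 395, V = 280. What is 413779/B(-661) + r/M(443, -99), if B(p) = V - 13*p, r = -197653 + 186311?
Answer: 9193106581/192819163 ≈ 47.677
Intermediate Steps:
r = -11342
B(p) = 280 - 13*p
M(H, J) = 395/4 + H*J/4 (M(H, J) = (H*J + 395)/4 = (395 + H*J)/4 = 395/4 + H*J/4)
413779/B(-661) + r/M(443, -99) = 413779/(280 - 13*(-661)) - 11342/(395/4 + (1/4)*443*(-99)) = 413779/(280 + 8593) - 11342/(395/4 - 43857/4) = 413779/8873 - 11342/(-21731/2) = 413779*(1/8873) - 11342*(-2/21731) = 413779/8873 + 22684/21731 = 9193106581/192819163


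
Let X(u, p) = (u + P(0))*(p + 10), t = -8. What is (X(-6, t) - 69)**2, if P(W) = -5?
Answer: 8281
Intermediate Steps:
X(u, p) = (-5 + u)*(10 + p) (X(u, p) = (u - 5)*(p + 10) = (-5 + u)*(10 + p))
(X(-6, t) - 69)**2 = ((-50 - 5*(-8) + 10*(-6) - 8*(-6)) - 69)**2 = ((-50 + 40 - 60 + 48) - 69)**2 = (-22 - 69)**2 = (-91)**2 = 8281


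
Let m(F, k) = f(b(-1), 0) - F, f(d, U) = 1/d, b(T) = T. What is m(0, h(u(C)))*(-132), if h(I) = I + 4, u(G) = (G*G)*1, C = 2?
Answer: 132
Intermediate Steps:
u(G) = G**2 (u(G) = G**2*1 = G**2)
h(I) = 4 + I
m(F, k) = -1 - F (m(F, k) = 1/(-1) - F = -1 - F)
m(0, h(u(C)))*(-132) = (-1 - 1*0)*(-132) = (-1 + 0)*(-132) = -1*(-132) = 132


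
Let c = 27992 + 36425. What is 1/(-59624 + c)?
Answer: 1/4793 ≈ 0.00020864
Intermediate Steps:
c = 64417
1/(-59624 + c) = 1/(-59624 + 64417) = 1/4793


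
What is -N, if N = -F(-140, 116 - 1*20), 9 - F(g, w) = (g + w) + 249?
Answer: -196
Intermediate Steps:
F(g, w) = -240 - g - w (F(g, w) = 9 - ((g + w) + 249) = 9 - (249 + g + w) = 9 + (-249 - g - w) = -240 - g - w)
N = 196 (N = -(-240 - 1*(-140) - (116 - 1*20)) = -(-240 + 140 - (116 - 20)) = -(-240 + 140 - 1*96) = -(-240 + 140 - 96) = -1*(-196) = 196)
-N = -1*196 = -196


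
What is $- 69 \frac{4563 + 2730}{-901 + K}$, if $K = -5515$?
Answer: $\frac{503217}{6416} \approx 78.432$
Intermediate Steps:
$- 69 \frac{4563 + 2730}{-901 + K} = - 69 \frac{4563 + 2730}{-901 - 5515} = - 69 \frac{7293}{-6416} = - 69 \cdot 7293 \left(- \frac{1}{6416}\right) = \left(-69\right) \left(- \frac{7293}{6416}\right) = \frac{503217}{6416}$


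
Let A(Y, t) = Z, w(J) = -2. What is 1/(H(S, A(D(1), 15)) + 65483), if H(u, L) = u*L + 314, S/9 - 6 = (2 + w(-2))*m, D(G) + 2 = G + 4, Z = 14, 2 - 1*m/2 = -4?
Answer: 1/66553 ≈ 1.5026e-5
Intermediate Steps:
m = 12 (m = 4 - 2*(-4) = 4 + 8 = 12)
D(G) = 2 + G (D(G) = -2 + (G + 4) = -2 + (4 + G) = 2 + G)
A(Y, t) = 14
S = 54 (S = 54 + 9*((2 - 2)*12) = 54 + 9*(0*12) = 54 + 9*0 = 54 + 0 = 54)
H(u, L) = 314 + L*u (H(u, L) = L*u + 314 = 314 + L*u)
1/(H(S, A(D(1), 15)) + 65483) = 1/((314 + 14*54) + 65483) = 1/((314 + 756) + 65483) = 1/(1070 + 65483) = 1/66553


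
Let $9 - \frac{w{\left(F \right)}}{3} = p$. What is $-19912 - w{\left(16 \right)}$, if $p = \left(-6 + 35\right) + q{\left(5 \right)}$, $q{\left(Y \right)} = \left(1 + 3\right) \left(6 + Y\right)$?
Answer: $-19720$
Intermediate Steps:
$q{\left(Y \right)} = 24 + 4 Y$ ($q{\left(Y \right)} = 4 \left(6 + Y\right) = 24 + 4 Y$)
$p = 73$ ($p = \left(-6 + 35\right) + \left(24 + 4 \cdot 5\right) = 29 + \left(24 + 20\right) = 29 + 44 = 73$)
$w{\left(F \right)} = -192$ ($w{\left(F \right)} = 27 - 219 = -192$)
$-19912 - w{\left(16 \right)} = -19912 - -192 = -19912 + 192 = -19720$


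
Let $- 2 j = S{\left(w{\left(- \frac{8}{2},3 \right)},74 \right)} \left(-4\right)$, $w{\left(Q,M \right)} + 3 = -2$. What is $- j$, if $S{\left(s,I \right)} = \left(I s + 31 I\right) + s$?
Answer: $-3838$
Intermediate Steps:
$w{\left(Q,M \right)} = -5$ ($w{\left(Q,M \right)} = -3 - 2 = -5$)
$S{\left(s,I \right)} = s + 31 I + I s$ ($S{\left(s,I \right)} = \left(31 I + I s\right) + s = s + 31 I + I s$)
$j = 3838$ ($j = - \frac{\left(-5 + 31 \cdot 74 + 74 \left(-5\right)\right) \left(-4\right)}{2} = - \frac{\left(-5 + 2294 - 370\right) \left(-4\right)}{2} = - \frac{1919 \left(-4\right)}{2} = \left(- \frac{1}{2}\right) \left(-7676\right) = 3838$)
$- j = \left(-1\right) 3838 = -3838$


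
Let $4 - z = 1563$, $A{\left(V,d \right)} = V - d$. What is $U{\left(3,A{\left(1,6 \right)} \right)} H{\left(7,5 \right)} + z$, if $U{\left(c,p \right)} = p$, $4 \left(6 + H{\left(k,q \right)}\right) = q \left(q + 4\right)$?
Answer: $- \frac{6341}{4} \approx -1585.3$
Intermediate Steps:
$H{\left(k,q \right)} = -6 + \frac{q \left(4 + q\right)}{4}$ ($H{\left(k,q \right)} = -6 + \frac{q \left(q + 4\right)}{4} = -6 + \frac{q \left(4 + q\right)}{4}$)
$z = -1559$ ($z = 4 - 1563 = -1559$)
$U{\left(3,A{\left(1,6 \right)} \right)} H{\left(7,5 \right)} + z = \left(1 - 6\right) \left(-6 + 5 + \frac{5^{2}}{4}\right) - 1559 = \left(1 - 6\right) \left(-6 + 5 + \frac{1}{4} \cdot 25\right) - 1559 = - 5 \left(-6 + 5 + \frac{25}{4}\right) - 1559 = \left(-5\right) \frac{21}{4} - 1559 = - \frac{105}{4} - 1559 = - \frac{6341}{4}$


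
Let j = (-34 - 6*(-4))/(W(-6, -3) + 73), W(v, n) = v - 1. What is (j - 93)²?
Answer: 9449476/1089 ≈ 8677.2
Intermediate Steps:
W(v, n) = -1 + v
j = -5/33 (j = (-34 - 6*(-4))/((-1 - 6) + 73) = (-34 + 24)/(-7 + 73) = -10/66 = -10*1/66 = -5/33 ≈ -0.15152)
(j - 93)² = (-5/33 - 93)² = (-3074/33)² = 9449476/1089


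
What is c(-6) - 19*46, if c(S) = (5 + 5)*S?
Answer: -934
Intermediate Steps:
c(S) = 10*S
c(-6) - 19*46 = 10*(-6) - 19*46 = -60 - 874 = -934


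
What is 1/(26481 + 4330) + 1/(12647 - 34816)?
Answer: -8642/683049059 ≈ -1.2652e-5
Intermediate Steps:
1/(26481 + 4330) + 1/(12647 - 34816) = 1/30811 + 1/(-22169) = 1/30811 - 1/22169 = -8642/683049059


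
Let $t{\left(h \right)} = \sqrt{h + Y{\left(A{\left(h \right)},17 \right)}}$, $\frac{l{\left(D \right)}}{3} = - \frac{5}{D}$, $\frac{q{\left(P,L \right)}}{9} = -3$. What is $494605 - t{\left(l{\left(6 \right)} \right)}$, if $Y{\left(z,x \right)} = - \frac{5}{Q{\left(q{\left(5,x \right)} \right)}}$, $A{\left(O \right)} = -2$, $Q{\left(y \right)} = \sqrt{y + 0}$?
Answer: $494605 - \frac{\sqrt{-90 + 20 i \sqrt{3}}}{6} \approx 4.946 \cdot 10^{5} - 1.6092 i$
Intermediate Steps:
$q{\left(P,L \right)} = -27$ ($q{\left(P,L \right)} = 9 \left(-3\right) = -27$)
$l{\left(D \right)} = - \frac{15}{D}$ ($l{\left(D \right)} = 3 \left(- \frac{5}{D}\right) = - \frac{15}{D}$)
$Q{\left(y \right)} = \sqrt{y}$
$Y{\left(z,x \right)} = \frac{5 i \sqrt{3}}{9}$ ($Y{\left(z,x \right)} = - \frac{5}{\sqrt{-27}} = - \frac{5}{3 i \sqrt{3}} = - 5 \left(- \frac{i \sqrt{3}}{9}\right) = \frac{5 i \sqrt{3}}{9}$)
$t{\left(h \right)} = \sqrt{h + \frac{5 i \sqrt{3}}{9}}$
$494605 - t{\left(l{\left(6 \right)} \right)} = 494605 - \frac{\sqrt{9 \left(- \frac{15}{6}\right) + 5 i \sqrt{3}}}{3} = 494605 - \frac{\sqrt{9 \left(\left(-15\right) \frac{1}{6}\right) + 5 i \sqrt{3}}}{3} = 494605 - \frac{\sqrt{9 \left(- \frac{5}{2}\right) + 5 i \sqrt{3}}}{3} = 494605 - \frac{\sqrt{- \frac{45}{2} + 5 i \sqrt{3}}}{3}$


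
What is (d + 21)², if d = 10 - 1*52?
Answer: 441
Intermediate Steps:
d = -42 (d = 10 - 52 = -42)
(d + 21)² = (-42 + 21)² = (-21)² = 441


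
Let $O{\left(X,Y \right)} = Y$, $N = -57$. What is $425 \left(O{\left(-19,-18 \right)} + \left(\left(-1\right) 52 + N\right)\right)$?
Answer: $-53975$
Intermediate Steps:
$425 \left(O{\left(-19,-18 \right)} + \left(\left(-1\right) 52 + N\right)\right) = 425 \left(-18 - 109\right) = 425 \left(-127\right) = -53975$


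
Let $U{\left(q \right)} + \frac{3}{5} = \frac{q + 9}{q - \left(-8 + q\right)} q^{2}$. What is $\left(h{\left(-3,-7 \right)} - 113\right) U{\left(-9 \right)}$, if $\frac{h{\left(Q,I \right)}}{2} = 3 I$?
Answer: $93$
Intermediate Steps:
$h{\left(Q,I \right)} = 6 I$ ($h{\left(Q,I \right)} = 2 \cdot 3 I = 6 I$)
$U{\left(q \right)} = - \frac{3}{5} + q^{2} \left(\frac{9}{8} + \frac{q}{8}\right)$ ($U{\left(q \right)} = - \frac{3}{5} + \frac{q + 9}{q - \left(-8 + q\right)} q^{2} = - \frac{3}{5} + \frac{9 + q}{8} q^{2} = - \frac{3}{5} + \left(9 + q\right) \frac{1}{8} q^{2} = - \frac{3}{5} + \left(\frac{9}{8} + \frac{q}{8}\right) q^{2} = - \frac{3}{5} + q^{2} \left(\frac{9}{8} + \frac{q}{8}\right)$)
$\left(h{\left(-3,-7 \right)} - 113\right) U{\left(-9 \right)} = \left(6 \left(-7\right) - 113\right) \left(- \frac{3}{5} + \frac{\left(-9\right)^{3}}{8} + \frac{9 \left(-9\right)^{2}}{8}\right) = \left(-42 - 113\right) \left(- \frac{3}{5} + \frac{1}{8} \left(-729\right) + \frac{9}{8} \cdot 81\right) = - 155 \left(- \frac{3}{5} - \frac{729}{8} + \frac{729}{8}\right) = \left(-155\right) \left(- \frac{3}{5}\right) = 93$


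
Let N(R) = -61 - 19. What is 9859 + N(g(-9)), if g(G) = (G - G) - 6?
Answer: 9779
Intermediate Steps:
g(G) = -6 (g(G) = 0 - 6 = -6)
N(R) = -80
9859 + N(g(-9)) = 9859 - 80 = 9779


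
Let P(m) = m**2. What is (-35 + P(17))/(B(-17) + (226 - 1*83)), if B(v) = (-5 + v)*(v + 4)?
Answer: 254/429 ≈ 0.59207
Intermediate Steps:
B(v) = (-5 + v)*(4 + v)
(-35 + P(17))/(B(-17) + (226 - 1*83)) = (-35 + 17**2)/((-20 + (-17)**2 - 1*(-17)) + (226 - 1*83)) = (-35 + 289)/((-20 + 289 + 17) + (226 - 83)) = 254/(286 + 143) = 254/429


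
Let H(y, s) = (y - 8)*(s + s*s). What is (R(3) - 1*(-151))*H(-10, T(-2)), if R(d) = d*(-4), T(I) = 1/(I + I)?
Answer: 3753/8 ≈ 469.13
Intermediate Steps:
T(I) = 1/(2*I)
R(d) = -4*d
H(y, s) = (-8 + y)*(s + s²)
(R(3) - 1*(-151))*H(-10, T(-2)) = (-4*3 - 1*(-151))*(((½)/(-2))*(-8 - 10 - 4/(-2) + ((½)/(-2))*(-10))) = (-12 + 151)*(((½)*(-½))*(-8 - 10 - 4*(-1)/2 + ((½)*(-½))*(-10))) = 139*(-(-8 - 10 - 8*(-¼) - ¼*(-10))/4) = 139*(-(-8 - 10 + 2 + 5/2)/4) = 139*(-¼*(-27/2)) = 139*(27/8) = 3753/8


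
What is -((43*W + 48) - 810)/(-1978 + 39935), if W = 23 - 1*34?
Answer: 1235/37957 ≈ 0.032537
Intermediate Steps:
W = -11 (W = 23 - 34 = -11)
-((43*W + 48) - 810)/(-1978 + 39935) = -((43*(-11) + 48) - 810)/(-1978 + 39935) = -((-473 + 48) - 810)/37957 = -(-425 - 810)/37957 = -(-1235)/37957 = -1*(-1235/37957) = 1235/37957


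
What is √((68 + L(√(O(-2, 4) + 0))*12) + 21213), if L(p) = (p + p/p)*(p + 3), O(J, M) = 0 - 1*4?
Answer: √(21269 + 96*I) ≈ 145.84 + 0.3291*I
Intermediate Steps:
O(J, M) = -4 (O(J, M) = 0 - 4 = -4)
L(p) = (1 + p)*(3 + p) (L(p) = (p + 1)*(3 + p) = (1 + p)*(3 + p))
√((68 + L(√(O(-2, 4) + 0))*12) + 21213) = √((68 + (3 + (√(-4 + 0))² + 4*√(-4 + 0))*12) + 21213) = √((68 + (3 + (√(-4))² + 4*√(-4))*12) + 21213) = √((68 + (3 + (2*I)² + 4*(2*I))*12) + 21213) = √((68 + (3 - 4 + 8*I)*12) + 21213) = √((68 + (-1 + 8*I)*12) + 21213) = √((68 + (-12 + 96*I)) + 21213) = √((56 + 96*I) + 21213) = √(21269 + 96*I)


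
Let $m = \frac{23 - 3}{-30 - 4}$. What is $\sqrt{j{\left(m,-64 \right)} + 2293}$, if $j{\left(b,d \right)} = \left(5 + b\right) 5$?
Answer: $\frac{2 \sqrt{167263}}{17} \approx 48.115$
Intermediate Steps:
$m = - \frac{10}{17}$ ($m = \frac{20}{-34} = 20 \left(- \frac{1}{34}\right) = - \frac{10}{17} \approx -0.58823$)
$j{\left(b,d \right)} = 25 + 5 b$
$\sqrt{j{\left(m,-64 \right)} + 2293} = \sqrt{\left(25 + 5 \left(- \frac{10}{17}\right)\right) + 2293} = \sqrt{\left(25 - \frac{50}{17}\right) + 2293} = \sqrt{\frac{375}{17} + 2293} = \sqrt{\frac{39356}{17}} = \frac{2 \sqrt{167263}}{17}$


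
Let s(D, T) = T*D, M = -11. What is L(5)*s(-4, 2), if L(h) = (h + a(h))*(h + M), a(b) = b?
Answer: 480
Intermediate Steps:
s(D, T) = D*T
L(h) = 2*h*(-11 + h) (L(h) = (h + h)*(h - 11) = (2*h)*(-11 + h) = 2*h*(-11 + h))
L(5)*s(-4, 2) = (2*5*(-11 + 5))*(-4*2) = (2*5*(-6))*(-8) = -60*(-8) = 480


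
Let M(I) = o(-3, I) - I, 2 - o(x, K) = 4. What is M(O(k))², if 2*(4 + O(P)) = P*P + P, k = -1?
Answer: 4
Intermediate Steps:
o(x, K) = -2 (o(x, K) = 2 - 1*4 = 2 - 4 = -2)
O(P) = -4 + P/2 + P²/2 (O(P) = -4 + (P*P + P)/2 = -4 + (P² + P)/2 = -4 + (P + P²)/2 = -4 + (P/2 + P²/2) = -4 + P/2 + P²/2)
M(I) = -2 - I
M(O(k))² = (-2 - (-4 + (½)*(-1) + (½)*(-1)²))² = (-2 - (-4 - ½ + (½)*1))² = (-2 - (-4 - ½ + ½))² = (-2 - 1*(-4))² = (-2 + 4)² = 2² = 4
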